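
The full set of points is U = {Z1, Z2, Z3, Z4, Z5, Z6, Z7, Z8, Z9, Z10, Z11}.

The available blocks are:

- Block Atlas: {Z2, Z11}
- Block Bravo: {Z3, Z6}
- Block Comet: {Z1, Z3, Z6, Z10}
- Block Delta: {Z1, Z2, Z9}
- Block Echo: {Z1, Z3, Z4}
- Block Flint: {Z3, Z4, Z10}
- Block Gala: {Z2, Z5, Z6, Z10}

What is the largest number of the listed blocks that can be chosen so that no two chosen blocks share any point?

Atlas, Comet are pairwise disjoint (Atlas={Z2,Z11}; Comet={Z1,Z3,Z6,Z10}).
Every remaining block overlaps one of these, and no 3 of the listed blocks are pairwise disjoint, so 2 is the maximum.

2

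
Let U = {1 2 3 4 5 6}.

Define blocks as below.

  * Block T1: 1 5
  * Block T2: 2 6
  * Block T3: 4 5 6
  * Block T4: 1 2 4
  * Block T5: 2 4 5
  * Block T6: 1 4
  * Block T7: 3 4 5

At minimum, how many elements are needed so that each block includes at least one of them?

3

Take H = {1, 2, 5}. Each listed block contains at least one of these, so H is a hitting set of size 3.
No choice of 2 elements meets every block, so 3 is the minimum.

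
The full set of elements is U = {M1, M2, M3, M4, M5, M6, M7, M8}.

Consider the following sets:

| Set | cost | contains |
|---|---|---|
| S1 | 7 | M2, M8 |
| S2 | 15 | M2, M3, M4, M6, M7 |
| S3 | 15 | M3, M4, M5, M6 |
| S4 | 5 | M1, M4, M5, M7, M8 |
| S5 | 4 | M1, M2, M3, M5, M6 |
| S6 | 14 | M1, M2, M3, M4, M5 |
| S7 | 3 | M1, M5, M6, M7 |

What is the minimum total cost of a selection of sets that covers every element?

S4, S5 together cover every element (S4 ∪ S5 = {M1, M2, M3, M4, M5, M6, M7, M8}); total cost 5 + 4 = 9.
The greedy pick S7, S5, S4 costs 12; no covering selection beats 9.

9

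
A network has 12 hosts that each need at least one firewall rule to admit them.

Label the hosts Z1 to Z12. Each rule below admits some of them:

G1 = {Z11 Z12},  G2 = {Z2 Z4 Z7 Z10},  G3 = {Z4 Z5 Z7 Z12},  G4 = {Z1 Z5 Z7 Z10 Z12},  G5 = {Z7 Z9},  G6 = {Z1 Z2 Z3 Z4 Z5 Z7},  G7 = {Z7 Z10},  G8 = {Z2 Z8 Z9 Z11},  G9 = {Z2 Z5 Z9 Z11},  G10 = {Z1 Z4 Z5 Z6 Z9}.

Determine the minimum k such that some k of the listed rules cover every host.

4

G4 and G6 and G8 and G10 together: G4 ∪ G6 ∪ G8 ∪ G10 = {Z1, Z2, Z3, Z4, Z5, Z6, Z7, Z8, Z9, Z10, Z11, Z12} — every host is covered.
Only G10 contains Z6, so G10 is forced; the remaining 7 hosts need at least 3 more rules (each remaining rule adds at most 3) — so at least 4 rules are needed, and 4 is optimal.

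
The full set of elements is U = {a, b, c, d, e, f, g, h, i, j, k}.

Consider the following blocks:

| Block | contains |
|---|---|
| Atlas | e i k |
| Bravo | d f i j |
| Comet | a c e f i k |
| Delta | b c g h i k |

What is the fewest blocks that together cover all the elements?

Take {Bravo, Comet, Delta}. Their union is {a, b, c, d, e, f, g, h, i, j, k}, which is all 11 elements.
Only Comet contains a, so Comet is forced; the remaining 5 elements need at least 2 more blocks (each remaining block adds at most 3) — so at least 3 blocks are needed, and 3 is optimal.

3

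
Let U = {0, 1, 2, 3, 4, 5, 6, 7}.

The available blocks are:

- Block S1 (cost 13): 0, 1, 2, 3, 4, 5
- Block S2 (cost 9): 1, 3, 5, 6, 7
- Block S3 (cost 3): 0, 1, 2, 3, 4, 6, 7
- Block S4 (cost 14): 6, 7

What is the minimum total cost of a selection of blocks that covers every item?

12

S2, S3 together cover every item (S2 ∪ S3 = {0, 1, 2, 3, 4, 5, 6, 7}); total cost 9 + 3 = 12.
No covering selection has total cost below 12.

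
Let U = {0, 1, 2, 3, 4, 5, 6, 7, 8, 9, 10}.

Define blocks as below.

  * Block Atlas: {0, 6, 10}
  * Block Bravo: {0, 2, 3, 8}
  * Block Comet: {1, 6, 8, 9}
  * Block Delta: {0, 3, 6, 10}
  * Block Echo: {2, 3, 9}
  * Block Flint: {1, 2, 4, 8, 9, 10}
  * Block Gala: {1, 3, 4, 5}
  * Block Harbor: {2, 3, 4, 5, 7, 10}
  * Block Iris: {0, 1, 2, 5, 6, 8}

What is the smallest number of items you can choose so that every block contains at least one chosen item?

3

H = {1, 2, 6} meets every block (each contains at least one member of H), and |H| = 3.
No choice of 2 items meets every block, so 3 is the minimum.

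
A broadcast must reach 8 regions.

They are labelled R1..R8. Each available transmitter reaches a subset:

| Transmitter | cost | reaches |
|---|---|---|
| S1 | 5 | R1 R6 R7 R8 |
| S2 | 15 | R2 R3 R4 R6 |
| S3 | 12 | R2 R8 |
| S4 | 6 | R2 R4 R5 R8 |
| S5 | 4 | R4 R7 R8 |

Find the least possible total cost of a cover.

S1, S2, S4 together cover every region (S1 ∪ S2 ∪ S4 = {R1, R2, R3, R4, R5, R6, R7, R8}); total cost 5 + 15 + 6 = 26.
No covering selection has total cost below 26.

26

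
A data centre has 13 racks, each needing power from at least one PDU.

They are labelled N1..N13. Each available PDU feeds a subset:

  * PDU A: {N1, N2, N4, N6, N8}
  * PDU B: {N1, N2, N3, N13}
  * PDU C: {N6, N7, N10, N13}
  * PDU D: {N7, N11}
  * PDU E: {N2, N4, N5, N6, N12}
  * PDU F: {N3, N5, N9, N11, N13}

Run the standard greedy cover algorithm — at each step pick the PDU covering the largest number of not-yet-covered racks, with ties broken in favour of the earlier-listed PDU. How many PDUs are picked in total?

4

Greedy: pick A (covers 5 new) → pick F (covers 5 new) → pick C (covers 2 new) → pick E (covers 1 new). Total picks: 4.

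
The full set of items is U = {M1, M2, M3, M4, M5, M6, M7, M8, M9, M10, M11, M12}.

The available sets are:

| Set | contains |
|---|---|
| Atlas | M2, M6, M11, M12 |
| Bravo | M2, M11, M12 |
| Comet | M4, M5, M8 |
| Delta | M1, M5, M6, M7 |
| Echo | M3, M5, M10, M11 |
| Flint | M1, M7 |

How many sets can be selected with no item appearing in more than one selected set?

3

Atlas, Comet, Flint are pairwise disjoint (Atlas={M2,M6,M11,M12}; Comet={M4,M5,M8}; Flint={M1,M7}).
Every remaining set overlaps one of these, and no 4 of the listed sets are pairwise disjoint, so 3 is the maximum.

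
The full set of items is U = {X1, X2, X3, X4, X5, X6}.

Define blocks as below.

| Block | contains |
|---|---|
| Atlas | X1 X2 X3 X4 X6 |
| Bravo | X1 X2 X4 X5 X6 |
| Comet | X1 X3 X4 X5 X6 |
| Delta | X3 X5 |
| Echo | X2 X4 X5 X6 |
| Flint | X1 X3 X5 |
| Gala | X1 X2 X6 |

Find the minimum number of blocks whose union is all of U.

2

Echo and Flint cover everything between them: the union {X1, X2, X3, X4, X5, X6} is all of U.
No single block has all 6 items (the largest, Atlas, has 5), so 2 is optimal.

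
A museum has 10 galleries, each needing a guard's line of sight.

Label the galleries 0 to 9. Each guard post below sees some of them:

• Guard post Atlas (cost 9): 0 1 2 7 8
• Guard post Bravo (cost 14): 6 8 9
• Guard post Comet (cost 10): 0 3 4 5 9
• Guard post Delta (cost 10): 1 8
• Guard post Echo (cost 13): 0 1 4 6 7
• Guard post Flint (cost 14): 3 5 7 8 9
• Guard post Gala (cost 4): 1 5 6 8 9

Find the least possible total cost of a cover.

23

Atlas, Comet, Gala together cover every gallery (Atlas ∪ Comet ∪ Gala = {0, 1, 2, 3, 4, 5, 6, 7, 8, 9}); total cost 9 + 10 + 4 = 23.
No covering selection has total cost below 23.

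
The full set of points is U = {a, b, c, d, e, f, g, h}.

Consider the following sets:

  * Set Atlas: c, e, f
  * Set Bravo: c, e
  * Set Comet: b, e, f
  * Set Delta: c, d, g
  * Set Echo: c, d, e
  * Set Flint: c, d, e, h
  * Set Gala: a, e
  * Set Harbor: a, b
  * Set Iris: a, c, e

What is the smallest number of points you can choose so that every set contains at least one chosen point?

3

T = {a, c, e} meets every set (each contains at least one member of T), and |T| = 3.
No choice of 2 points meets every set, so 3 is the minimum.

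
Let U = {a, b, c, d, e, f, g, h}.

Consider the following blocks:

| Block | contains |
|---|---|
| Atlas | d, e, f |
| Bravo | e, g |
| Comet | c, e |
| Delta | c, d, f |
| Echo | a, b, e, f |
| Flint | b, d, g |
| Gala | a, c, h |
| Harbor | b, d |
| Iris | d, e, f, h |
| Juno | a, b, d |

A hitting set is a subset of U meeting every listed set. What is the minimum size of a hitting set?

T = {b, c, e} meets every block (each contains at least one member of T), and |T| = 3.
The blocks Bravo, Gala, Harbor are pairwise disjoint, so any hitting set needs a separate point for each — at least 3. Hence 3 is optimal.

3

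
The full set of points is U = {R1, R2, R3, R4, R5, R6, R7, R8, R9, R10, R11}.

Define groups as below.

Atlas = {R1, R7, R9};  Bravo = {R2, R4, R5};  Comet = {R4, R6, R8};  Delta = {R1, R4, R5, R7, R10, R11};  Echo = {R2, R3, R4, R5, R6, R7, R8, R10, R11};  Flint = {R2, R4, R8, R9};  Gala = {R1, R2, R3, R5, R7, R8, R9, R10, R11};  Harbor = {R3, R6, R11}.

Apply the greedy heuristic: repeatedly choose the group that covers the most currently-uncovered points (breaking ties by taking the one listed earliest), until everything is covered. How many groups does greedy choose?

2

Greedy: pick Echo (covers 9 new) → pick Atlas (covers 2 new). Total picks: 2.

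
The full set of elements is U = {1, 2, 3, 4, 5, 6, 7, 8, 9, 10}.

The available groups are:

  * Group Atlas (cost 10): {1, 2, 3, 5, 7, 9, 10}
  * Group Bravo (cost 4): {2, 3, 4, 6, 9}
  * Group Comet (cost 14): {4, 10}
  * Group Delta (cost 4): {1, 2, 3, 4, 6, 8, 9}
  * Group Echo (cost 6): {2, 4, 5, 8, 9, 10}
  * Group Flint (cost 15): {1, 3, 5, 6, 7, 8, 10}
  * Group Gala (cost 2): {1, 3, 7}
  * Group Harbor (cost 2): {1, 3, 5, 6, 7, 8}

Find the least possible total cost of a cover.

Echo, Harbor together cover every element (Echo ∪ Harbor = {1, 2, 3, 4, 5, 6, 7, 8, 9, 10}); total cost 6 + 2 = 8.
The greedy pick Harbor, Bravo, Echo costs 12; no covering selection beats 8.

8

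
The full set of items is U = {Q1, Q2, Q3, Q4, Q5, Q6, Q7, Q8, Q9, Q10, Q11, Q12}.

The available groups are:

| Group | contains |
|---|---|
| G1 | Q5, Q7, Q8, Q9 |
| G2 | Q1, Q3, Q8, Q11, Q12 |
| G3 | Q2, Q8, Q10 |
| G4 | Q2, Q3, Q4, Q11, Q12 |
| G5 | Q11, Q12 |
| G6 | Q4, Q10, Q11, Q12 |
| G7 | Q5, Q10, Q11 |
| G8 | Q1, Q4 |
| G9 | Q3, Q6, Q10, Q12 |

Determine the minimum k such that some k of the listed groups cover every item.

4

Take {G1, G2, G4, G9}. Their union is {Q1, Q2, Q3, Q4, Q5, Q6, Q7, Q8, Q9, Q10, Q11, Q12}, which is all 12 items.
No 3 of the 9 groups cover everything (all 84 combinations miss at least one item), so 4 is optimal.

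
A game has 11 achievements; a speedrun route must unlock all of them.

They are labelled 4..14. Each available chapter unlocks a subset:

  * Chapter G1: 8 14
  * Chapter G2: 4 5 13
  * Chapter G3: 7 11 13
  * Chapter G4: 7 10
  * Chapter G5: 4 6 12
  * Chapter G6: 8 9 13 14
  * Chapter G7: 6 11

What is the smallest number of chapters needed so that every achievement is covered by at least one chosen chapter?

5

G2 and G3 and G4 and G5 and G6 together: G2 ∪ G3 ∪ G4 ∪ G5 ∪ G6 = {4, 5, 6, 7, 8, 9, 10, 11, 12, 13, 14} — every achievement is covered.
No 4 of the 7 chapters cover everything (all 35 combinations miss at least one achievement), so 5 is optimal.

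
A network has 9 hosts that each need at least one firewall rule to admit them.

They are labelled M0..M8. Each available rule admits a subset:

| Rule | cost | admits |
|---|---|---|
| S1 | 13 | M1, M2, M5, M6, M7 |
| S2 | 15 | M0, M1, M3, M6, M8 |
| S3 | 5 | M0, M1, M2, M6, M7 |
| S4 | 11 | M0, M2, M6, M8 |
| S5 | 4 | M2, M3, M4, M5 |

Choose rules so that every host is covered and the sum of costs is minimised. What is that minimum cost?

S3, S4, S5 together cover every host (S3 ∪ S4 ∪ S5 = {M0, M1, M2, M3, M4, M5, M6, M7, M8}); total cost 5 + 11 + 4 = 20.
No covering selection has total cost below 20.

20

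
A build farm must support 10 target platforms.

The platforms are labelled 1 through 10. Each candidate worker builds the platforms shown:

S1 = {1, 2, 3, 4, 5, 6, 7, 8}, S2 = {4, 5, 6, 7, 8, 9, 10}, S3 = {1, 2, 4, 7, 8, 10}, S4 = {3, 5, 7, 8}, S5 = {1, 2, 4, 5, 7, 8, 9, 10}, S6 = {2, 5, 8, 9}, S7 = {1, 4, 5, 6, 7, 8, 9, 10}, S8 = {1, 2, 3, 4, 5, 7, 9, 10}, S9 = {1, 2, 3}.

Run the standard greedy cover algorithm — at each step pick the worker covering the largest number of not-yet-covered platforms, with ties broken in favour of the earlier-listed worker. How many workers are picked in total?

2

Greedy: pick S1 (covers 8 new) → pick S2 (covers 2 new). Total picks: 2.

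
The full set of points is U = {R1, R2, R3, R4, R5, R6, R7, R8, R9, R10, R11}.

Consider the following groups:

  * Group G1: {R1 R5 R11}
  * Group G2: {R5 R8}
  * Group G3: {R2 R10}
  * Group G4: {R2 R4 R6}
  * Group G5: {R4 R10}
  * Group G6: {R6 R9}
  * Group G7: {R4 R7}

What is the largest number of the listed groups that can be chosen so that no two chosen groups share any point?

4

G2, G3, G6, G7 are pairwise disjoint (G2={R5,R8}; G3={R2,R10}; G6={R6,R9}; G7={R4,R7}).
Every remaining group overlaps one of these, and no 5 of the listed groups are pairwise disjoint, so 4 is the maximum.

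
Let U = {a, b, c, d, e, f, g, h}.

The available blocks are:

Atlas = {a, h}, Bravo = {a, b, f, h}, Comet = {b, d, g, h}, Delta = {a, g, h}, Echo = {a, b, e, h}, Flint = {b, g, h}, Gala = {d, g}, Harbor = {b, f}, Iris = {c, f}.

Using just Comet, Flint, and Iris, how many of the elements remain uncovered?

2

Union of Comet, Flint, Iris = {b, c, d, f, g, h}.
Not covered: a, e — 2 elements.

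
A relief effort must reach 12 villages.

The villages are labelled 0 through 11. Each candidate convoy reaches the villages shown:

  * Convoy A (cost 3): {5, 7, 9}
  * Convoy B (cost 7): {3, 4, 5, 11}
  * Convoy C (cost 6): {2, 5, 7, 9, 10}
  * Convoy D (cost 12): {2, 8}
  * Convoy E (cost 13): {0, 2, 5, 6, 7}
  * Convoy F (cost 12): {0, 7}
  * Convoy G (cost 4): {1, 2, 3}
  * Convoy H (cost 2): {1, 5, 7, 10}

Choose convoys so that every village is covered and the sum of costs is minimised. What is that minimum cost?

A, B, D, E, H together cover every village (A ∪ B ∪ D ∪ E ∪ H = {0, 1, 2, 3, 4, 5, 6, 7, 8, 9, 10, 11}); total cost 3 + 7 + 12 + 13 + 2 = 37.
The greedy pick H, G, A, B, E, D costs 41; no covering selection beats 37.

37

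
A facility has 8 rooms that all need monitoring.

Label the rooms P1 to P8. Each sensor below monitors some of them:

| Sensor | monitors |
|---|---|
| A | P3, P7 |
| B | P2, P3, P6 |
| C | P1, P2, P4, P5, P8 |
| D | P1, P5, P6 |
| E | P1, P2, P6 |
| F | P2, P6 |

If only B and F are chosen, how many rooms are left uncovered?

5

Union of B, F = {P2, P3, P6}.
Not covered: P1, P4, P5, P7, P8 — 5 rooms.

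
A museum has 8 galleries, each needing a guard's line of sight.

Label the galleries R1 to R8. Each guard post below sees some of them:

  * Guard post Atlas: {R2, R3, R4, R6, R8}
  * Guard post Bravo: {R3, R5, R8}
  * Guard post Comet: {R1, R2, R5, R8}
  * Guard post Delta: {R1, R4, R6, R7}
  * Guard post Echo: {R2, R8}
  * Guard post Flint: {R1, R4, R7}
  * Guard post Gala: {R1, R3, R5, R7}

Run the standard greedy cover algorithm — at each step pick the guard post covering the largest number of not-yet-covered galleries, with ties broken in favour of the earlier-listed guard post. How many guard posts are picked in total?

2

Greedy: pick Atlas (covers 5 new) → pick Gala (covers 3 new). Total picks: 2.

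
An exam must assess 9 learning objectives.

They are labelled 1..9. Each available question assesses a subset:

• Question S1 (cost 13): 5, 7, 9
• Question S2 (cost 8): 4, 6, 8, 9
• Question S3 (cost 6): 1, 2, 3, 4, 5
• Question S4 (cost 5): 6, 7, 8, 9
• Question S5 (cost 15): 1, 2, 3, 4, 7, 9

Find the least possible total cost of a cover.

11

S3, S4 together cover every objective (S3 ∪ S4 = {1, 2, 3, 4, 5, 6, 7, 8, 9}); total cost 6 + 5 = 11.
No covering selection has total cost below 11.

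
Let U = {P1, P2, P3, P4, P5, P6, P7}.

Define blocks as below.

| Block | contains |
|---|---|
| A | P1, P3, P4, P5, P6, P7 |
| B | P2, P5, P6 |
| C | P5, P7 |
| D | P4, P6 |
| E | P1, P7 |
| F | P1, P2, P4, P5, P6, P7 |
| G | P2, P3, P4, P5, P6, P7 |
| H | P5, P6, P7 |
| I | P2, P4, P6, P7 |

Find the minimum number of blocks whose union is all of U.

2

A and I together: A ∪ I = {P1, P2, P3, P4, P5, P6, P7} — every point is covered.
No single block has all 7 points (the largest, A, has 6), so 2 is optimal.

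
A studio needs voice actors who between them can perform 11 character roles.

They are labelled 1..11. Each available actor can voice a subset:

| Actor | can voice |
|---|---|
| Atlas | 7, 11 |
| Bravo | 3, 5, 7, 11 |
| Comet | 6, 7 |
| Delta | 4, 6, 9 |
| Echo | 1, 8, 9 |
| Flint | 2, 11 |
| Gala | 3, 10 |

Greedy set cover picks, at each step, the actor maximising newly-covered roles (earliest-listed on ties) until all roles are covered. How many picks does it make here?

5

Greedy: pick Bravo (covers 4 new) → pick Delta (covers 3 new) → pick Echo (covers 2 new) → pick Flint (covers 1 new) → pick Gala (covers 1 new). Total picks: 5.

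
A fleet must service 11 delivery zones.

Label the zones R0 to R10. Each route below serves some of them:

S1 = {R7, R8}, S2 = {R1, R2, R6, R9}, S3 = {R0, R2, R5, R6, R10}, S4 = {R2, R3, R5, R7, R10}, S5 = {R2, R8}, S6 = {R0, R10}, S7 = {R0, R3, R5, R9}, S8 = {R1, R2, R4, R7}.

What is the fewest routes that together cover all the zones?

4

Take {S1, S3, S7, S8}. Their union is {R0, R1, R2, R3, R4, R5, R6, R7, R8, R9, R10}, which is all 11 zones.
No 3 of the 8 routes cover everything (all 56 combinations miss at least one zone), so 4 is optimal.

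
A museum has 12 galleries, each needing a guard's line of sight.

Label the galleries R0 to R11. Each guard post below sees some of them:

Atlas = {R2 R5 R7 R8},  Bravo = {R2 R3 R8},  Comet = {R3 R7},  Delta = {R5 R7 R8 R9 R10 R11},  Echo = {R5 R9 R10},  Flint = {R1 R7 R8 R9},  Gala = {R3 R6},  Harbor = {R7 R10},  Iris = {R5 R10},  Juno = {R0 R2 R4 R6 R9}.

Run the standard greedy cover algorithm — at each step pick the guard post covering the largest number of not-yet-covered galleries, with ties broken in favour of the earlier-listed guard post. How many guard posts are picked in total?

4

Greedy: pick Delta (covers 6 new) → pick Juno (covers 4 new) → pick Bravo (covers 1 new) → pick Flint (covers 1 new). Total picks: 4.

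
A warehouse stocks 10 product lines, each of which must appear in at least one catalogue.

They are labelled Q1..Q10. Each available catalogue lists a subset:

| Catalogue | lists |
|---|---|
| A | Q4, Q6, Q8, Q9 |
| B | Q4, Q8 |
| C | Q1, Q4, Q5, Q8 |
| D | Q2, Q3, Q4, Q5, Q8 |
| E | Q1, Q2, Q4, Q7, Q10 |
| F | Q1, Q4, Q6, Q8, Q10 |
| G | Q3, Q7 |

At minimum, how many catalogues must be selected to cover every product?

3

Take {A, D, E}. Their union is {Q1, Q2, Q3, Q4, Q5, Q6, Q7, Q8, Q9, Q10}, which is all 10 products.
Only A contains Q9, so A is forced; the remaining 6 products need at least 2 more catalogues (each remaining catalogue adds at most 4) — so at least 3 catalogues are needed, and 3 is optimal.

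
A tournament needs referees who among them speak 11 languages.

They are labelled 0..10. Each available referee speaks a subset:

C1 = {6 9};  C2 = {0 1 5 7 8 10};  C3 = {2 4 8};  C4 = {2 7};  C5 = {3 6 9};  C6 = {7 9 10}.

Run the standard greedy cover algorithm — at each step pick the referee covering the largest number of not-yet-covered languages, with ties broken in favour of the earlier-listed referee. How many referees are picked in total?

Greedy: pick C2 (covers 6 new) → pick C5 (covers 3 new) → pick C3 (covers 2 new). Total picks: 3.

3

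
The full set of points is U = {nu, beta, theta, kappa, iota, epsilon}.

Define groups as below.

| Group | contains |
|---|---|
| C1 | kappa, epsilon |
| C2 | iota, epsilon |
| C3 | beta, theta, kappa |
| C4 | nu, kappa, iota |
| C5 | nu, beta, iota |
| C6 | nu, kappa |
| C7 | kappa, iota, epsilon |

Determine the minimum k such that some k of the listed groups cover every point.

Take {C2, C3, C4}. Their union is {nu, beta, theta, kappa, iota, epsilon}, which is all 6 points.
Only C3 contains theta, so C3 is forced; the remaining 3 points need at least 2 more groups (each remaining group adds at most 2) — so at least 3 groups are needed, and 3 is optimal.

3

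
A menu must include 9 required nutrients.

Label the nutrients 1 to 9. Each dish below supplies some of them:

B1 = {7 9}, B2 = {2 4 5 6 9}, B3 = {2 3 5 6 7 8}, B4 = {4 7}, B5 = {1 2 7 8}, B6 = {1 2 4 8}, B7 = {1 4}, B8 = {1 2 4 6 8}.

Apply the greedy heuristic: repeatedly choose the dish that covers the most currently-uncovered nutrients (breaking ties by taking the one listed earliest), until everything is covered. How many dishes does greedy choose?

3

Greedy: pick B3 (covers 6 new) → pick B2 (covers 2 new) → pick B5 (covers 1 new). Total picks: 3.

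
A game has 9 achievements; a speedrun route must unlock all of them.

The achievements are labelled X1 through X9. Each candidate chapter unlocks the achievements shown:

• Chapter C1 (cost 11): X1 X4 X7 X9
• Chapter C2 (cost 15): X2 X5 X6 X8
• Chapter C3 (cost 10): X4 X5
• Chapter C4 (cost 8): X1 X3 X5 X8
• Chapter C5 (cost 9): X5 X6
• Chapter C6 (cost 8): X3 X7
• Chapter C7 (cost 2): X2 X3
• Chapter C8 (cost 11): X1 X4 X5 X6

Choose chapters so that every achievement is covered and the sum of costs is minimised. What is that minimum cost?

28

C1, C2, C7 together cover every achievement (C1 ∪ C2 ∪ C7 = {X1, X2, X3, X4, X5, X6, X7, X8, X9}); total cost 11 + 15 + 2 = 28.
The greedy pick C7, C4, C1, C5 costs 30; no covering selection beats 28.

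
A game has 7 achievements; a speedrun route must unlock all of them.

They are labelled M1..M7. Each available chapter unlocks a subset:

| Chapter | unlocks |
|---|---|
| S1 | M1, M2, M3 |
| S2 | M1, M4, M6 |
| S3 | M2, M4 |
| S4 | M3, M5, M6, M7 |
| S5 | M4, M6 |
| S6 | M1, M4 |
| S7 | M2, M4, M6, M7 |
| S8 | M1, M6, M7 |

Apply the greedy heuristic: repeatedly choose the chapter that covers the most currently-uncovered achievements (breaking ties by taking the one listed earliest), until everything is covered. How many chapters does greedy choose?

Greedy: pick S4 (covers 4 new) → pick S1 (covers 2 new) → pick S2 (covers 1 new). Total picks: 3.

3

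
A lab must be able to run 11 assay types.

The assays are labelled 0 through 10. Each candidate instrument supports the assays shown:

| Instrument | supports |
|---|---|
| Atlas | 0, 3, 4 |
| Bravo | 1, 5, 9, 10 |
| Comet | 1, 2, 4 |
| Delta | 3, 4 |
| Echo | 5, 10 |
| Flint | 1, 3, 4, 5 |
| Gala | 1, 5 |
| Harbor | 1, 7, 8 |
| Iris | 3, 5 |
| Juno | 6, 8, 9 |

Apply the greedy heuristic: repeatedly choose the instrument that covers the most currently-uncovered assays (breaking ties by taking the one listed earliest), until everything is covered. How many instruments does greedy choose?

5

Greedy: pick Bravo (covers 4 new) → pick Atlas (covers 3 new) → pick Harbor (covers 2 new) → pick Comet (covers 1 new) → pick Juno (covers 1 new). Total picks: 5.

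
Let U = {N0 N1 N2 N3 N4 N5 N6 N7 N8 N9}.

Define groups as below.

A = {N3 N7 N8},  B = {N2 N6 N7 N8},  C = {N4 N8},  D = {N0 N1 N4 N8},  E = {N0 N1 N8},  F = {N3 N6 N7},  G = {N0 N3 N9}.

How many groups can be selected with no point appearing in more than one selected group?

2

C, F are pairwise disjoint (C={N4,N8}; F={N3,N6,N7}).
Every remaining group overlaps one of these, and no 3 of the listed groups are pairwise disjoint, so 2 is the maximum.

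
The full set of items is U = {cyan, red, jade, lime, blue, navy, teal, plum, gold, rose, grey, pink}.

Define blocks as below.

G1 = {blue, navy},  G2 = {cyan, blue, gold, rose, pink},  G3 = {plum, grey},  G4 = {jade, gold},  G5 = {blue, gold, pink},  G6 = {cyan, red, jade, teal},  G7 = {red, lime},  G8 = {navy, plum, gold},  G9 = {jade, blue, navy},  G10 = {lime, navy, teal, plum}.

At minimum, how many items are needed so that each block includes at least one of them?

4

H = {jade, lime, blue, plum} meets every block (each contains at least one member of H), and |H| = 4.
The blocks G1, G3, G4, G7 are pairwise disjoint, so any hitting set needs a separate item for each — at least 4. Hence 4 is optimal.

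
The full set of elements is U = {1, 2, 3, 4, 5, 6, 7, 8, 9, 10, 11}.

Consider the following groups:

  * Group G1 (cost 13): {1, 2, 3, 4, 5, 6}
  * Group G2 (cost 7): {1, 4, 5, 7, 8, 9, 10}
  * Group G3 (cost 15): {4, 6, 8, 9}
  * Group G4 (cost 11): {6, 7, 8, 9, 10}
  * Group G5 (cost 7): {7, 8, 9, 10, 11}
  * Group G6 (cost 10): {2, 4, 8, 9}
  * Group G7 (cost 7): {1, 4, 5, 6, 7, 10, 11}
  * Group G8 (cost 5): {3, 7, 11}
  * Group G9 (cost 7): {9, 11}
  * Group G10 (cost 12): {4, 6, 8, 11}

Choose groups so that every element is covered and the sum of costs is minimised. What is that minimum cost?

G1, G5 together cover every element (G1 ∪ G5 = {1, 2, 3, 4, 5, 6, 7, 8, 9, 10, 11}); total cost 13 + 7 = 20.
The greedy pick G2, G8, G1 costs 25; no covering selection beats 20.

20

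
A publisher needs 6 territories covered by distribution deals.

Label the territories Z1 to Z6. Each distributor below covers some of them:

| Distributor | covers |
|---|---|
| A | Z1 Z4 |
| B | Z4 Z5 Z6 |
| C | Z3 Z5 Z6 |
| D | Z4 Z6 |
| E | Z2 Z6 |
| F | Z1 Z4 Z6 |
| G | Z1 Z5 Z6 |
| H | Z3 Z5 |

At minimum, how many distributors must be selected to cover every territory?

3

Take {A, C, E}. Their union is {Z1, Z2, Z3, Z4, Z5, Z6}, which is all 6 territories.
Only E contains Z2, so E is forced; the remaining 4 territories need at least 2 more distributors (each remaining distributor adds at most 2) — so at least 3 distributors are needed, and 3 is optimal.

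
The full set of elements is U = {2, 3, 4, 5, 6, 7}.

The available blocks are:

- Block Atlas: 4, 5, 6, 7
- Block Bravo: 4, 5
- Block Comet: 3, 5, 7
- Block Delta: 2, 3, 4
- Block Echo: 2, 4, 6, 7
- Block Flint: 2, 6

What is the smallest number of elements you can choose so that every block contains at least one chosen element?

Take H = {2, 5}. Each listed block contains at least one of these, so H is a hitting set of size 2.
The blocks Bravo, Flint are pairwise disjoint, so any hitting set needs a separate element for each — at least 2. Hence 2 is optimal.

2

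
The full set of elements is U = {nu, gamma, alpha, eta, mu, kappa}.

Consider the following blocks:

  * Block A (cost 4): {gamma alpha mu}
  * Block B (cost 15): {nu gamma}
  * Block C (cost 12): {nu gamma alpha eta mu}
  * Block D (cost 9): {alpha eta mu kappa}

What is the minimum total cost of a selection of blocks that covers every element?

C, D together cover every element (C ∪ D = {nu, gamma, alpha, eta, mu, kappa}); total cost 12 + 9 = 21.
The greedy pick A, D, C costs 25; no covering selection beats 21.

21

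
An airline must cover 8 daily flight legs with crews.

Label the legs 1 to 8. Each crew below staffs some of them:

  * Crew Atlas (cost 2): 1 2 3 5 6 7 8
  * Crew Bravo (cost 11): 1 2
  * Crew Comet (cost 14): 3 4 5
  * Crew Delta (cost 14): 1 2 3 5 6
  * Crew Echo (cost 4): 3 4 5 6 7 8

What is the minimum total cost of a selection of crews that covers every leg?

6

Atlas, Echo together cover every leg (Atlas ∪ Echo = {1, 2, 3, 4, 5, 6, 7, 8}); total cost 2 + 4 = 6.
No covering selection has total cost below 6.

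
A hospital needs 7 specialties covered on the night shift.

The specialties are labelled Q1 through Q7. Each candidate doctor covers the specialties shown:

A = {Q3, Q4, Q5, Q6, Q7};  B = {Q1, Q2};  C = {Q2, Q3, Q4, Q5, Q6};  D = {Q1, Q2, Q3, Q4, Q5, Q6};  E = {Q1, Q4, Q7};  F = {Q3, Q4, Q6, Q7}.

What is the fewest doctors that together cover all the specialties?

D and E together: D ∪ E = {Q1, Q2, Q3, Q4, Q5, Q6, Q7} — every specialty is covered.
No single doctor has all 7 specialties (the largest, D, has 6), so 2 is optimal.

2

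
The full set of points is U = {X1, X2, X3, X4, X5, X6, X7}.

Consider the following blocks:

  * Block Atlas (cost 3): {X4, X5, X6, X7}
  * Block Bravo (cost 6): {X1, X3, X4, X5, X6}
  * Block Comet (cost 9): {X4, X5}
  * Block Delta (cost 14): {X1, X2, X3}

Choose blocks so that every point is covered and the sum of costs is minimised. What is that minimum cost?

Atlas, Delta together cover every point (Atlas ∪ Delta = {X1, X2, X3, X4, X5, X6, X7}); total cost 3 + 14 = 17.
The greedy pick Atlas, Bravo, Delta costs 23; no covering selection beats 17.

17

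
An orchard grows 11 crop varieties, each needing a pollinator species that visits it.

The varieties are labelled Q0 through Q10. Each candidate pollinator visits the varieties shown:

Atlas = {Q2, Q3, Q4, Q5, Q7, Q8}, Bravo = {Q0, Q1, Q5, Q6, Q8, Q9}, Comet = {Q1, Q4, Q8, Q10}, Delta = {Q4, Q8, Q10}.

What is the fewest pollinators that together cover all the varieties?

3

Take {Atlas, Bravo, Delta}. Their union is {Q0, Q1, Q2, Q3, Q4, Q5, Q6, Q7, Q8, Q9, Q10}, which is all 11 varieties.
Only Bravo contains Q0, so Bravo is forced; the remaining 5 varieties need at least 2 more pollinators (each remaining pollinator adds at most 4) — so at least 3 pollinators are needed, and 3 is optimal.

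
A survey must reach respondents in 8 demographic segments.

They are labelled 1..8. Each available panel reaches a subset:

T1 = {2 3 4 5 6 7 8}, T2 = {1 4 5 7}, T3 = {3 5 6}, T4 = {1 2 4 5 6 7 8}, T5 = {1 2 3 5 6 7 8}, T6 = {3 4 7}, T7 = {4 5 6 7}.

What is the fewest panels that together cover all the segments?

T5 and T6 together: T5 ∪ T6 = {1, 2, 3, 4, 5, 6, 7, 8} — every segment is covered.
No single panel has all 8 segments (the largest, T1, has 7), so 2 is optimal.

2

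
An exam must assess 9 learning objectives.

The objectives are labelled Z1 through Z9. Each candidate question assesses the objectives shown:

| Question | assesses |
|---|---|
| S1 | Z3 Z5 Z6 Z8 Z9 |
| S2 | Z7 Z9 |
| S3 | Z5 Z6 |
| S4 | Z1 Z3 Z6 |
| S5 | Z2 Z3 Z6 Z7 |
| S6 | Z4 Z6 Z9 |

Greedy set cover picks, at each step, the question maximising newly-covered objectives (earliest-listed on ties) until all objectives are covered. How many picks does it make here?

4

Greedy: pick S1 (covers 5 new) → pick S5 (covers 2 new) → pick S4 (covers 1 new) → pick S6 (covers 1 new). Total picks: 4.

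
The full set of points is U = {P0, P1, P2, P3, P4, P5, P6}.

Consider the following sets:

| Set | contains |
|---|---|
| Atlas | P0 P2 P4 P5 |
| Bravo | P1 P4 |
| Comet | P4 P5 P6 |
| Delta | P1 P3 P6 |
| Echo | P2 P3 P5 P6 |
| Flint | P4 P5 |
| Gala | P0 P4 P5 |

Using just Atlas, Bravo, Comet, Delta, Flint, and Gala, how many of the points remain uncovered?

0

Union of Atlas, Bravo, Comet, Delta, Flint, Gala = {P0, P1, P2, P3, P4, P5, P6} — that's every point, so 0 are uncovered.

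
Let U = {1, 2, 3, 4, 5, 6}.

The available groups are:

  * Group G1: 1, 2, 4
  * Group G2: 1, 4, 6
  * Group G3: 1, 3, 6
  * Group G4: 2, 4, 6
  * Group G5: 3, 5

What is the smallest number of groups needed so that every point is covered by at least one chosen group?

Take {G1, G2, G5}. Their union is {1, 2, 3, 4, 5, 6}, which is all 6 points.
Only G5 contains 5, so G5 is forced; the remaining 4 points need at least 2 more groups (each remaining group adds at most 3) — so at least 3 groups are needed, and 3 is optimal.

3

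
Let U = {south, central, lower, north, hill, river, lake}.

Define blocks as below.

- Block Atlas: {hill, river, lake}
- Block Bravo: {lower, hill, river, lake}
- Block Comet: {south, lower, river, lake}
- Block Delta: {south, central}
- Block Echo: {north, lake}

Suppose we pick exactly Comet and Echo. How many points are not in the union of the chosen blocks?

2

Union of Comet, Echo = {south, lower, north, river, lake}.
Not covered: central, hill — 2 points.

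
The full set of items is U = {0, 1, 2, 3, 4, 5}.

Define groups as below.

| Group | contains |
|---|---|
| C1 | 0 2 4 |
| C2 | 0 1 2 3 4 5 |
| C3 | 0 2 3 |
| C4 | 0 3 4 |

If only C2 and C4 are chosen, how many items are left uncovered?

0

Union of C2, C4 = {0, 1, 2, 3, 4, 5} — that's every item, so 0 are uncovered.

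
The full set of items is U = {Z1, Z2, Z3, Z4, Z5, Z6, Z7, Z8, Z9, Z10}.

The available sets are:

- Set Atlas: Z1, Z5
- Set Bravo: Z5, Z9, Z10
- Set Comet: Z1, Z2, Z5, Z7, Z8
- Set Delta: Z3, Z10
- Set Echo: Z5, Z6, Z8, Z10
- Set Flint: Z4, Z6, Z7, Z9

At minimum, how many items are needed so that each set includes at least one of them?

Take H = {Z1, Z7, Z10}. Each listed set contains at least one of these, so H is a hitting set of size 3.
The sets Atlas, Delta, Flint are pairwise disjoint, so any hitting set needs a separate item for each — at least 3. Hence 3 is optimal.

3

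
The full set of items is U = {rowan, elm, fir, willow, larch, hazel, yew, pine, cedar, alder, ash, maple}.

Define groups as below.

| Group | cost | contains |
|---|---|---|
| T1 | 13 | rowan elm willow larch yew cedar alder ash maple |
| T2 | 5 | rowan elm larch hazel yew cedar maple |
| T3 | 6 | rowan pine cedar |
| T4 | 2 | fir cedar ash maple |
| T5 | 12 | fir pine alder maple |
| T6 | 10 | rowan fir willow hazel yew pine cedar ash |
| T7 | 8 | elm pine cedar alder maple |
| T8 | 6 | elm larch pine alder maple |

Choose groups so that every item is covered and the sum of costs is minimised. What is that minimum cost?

16

T6, T8 together cover every item (T6 ∪ T8 = {rowan, elm, fir, willow, larch, hazel, yew, pine, cedar, alder, ash, maple}); total cost 10 + 6 = 16.
The greedy pick T4, T2, T8, T6 costs 23; no covering selection beats 16.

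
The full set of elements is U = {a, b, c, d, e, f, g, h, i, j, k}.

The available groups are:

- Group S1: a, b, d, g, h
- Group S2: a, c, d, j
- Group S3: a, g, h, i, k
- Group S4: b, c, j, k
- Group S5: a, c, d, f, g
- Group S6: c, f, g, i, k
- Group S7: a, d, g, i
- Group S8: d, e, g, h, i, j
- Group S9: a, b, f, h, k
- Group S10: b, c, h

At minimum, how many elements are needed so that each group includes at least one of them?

3

Take T = {b, c, g}. Each listed group contains at least one of these, so T is a hitting set of size 3.
No choice of 2 elements meets every group, so 3 is the minimum.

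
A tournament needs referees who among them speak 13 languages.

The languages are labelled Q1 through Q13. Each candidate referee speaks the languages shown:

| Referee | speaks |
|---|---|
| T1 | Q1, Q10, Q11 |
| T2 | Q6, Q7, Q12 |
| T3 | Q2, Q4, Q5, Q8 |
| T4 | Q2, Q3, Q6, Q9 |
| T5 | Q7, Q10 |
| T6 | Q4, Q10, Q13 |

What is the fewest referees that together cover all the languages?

T1 and T2 and T3 and T4 and T6 together: T1 ∪ T2 ∪ T3 ∪ T4 ∪ T6 = {Q1, Q2, Q3, Q4, Q5, Q6, Q7, Q8, Q9, Q10, Q11, Q12, Q13} — every language is covered.
No 4 of the 6 referees cover everything (all 15 combinations miss at least one language), so 5 is optimal.

5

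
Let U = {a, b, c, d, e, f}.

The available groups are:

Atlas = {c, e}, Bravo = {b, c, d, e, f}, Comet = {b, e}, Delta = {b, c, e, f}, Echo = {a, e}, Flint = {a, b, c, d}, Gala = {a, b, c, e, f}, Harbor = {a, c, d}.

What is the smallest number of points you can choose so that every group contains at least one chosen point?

The 2 points {d, e} hit every group.
The groups Comet, Harbor are pairwise disjoint, so any hitting set needs a separate point for each — at least 2. Hence 2 is optimal.

2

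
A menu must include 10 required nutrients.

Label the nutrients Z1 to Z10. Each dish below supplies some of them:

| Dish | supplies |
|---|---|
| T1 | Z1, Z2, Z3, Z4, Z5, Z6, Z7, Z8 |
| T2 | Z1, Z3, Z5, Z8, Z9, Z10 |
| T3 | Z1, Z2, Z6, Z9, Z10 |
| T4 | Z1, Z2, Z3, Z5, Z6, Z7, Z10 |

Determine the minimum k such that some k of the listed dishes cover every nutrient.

T1 and T3 together: T1 ∪ T3 = {Z1, Z2, Z3, Z4, Z5, Z6, Z7, Z8, Z9, Z10} — every nutrient is covered.
No single dish has all 10 nutrients (the largest, T1, has 8), so 2 is optimal.

2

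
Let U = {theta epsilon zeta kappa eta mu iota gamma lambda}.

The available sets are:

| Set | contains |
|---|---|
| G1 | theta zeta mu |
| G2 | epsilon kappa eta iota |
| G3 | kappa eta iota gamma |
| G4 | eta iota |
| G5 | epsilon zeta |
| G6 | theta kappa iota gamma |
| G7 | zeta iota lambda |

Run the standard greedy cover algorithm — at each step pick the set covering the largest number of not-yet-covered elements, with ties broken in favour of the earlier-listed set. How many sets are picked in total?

4

Greedy: pick G2 (covers 4 new) → pick G1 (covers 3 new) → pick G3 (covers 1 new) → pick G7 (covers 1 new). Total picks: 4.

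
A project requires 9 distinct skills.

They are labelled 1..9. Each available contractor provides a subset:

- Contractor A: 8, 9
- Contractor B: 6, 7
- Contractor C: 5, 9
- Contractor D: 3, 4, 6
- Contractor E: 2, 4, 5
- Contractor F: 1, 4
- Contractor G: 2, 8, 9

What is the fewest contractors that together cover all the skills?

5

B and C and D and F and G together: B ∪ C ∪ D ∪ F ∪ G = {1, 2, 3, 4, 5, 6, 7, 8, 9} — every skill is covered.
No 4 of the 7 contractors cover everything (all 35 combinations miss at least one skill), so 5 is optimal.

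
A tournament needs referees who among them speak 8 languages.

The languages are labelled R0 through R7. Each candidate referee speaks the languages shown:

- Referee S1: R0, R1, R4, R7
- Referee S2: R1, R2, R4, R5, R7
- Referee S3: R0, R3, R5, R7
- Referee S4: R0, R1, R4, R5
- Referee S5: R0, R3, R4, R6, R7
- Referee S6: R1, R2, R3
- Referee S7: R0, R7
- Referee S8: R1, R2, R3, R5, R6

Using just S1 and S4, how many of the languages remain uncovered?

Union of S1, S4 = {R0, R1, R4, R5, R7}.
Not covered: R2, R3, R6 — 3 languages.

3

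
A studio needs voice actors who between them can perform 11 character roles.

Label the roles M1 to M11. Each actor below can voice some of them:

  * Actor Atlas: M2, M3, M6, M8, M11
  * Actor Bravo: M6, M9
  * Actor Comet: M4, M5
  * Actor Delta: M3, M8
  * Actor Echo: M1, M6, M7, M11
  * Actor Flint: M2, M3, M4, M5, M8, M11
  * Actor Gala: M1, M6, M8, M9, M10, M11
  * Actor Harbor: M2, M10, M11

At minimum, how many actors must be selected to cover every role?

Take {Echo, Flint, Gala}. Their union is {M1, M2, M3, M4, M5, M6, M7, M8, M9, M10, M11}, which is all 11 roles.
Only Echo contains M7, so Echo is forced; the remaining 7 roles need at least 2 more actors (each remaining actor adds at most 5) — so at least 3 actors are needed, and 3 is optimal.

3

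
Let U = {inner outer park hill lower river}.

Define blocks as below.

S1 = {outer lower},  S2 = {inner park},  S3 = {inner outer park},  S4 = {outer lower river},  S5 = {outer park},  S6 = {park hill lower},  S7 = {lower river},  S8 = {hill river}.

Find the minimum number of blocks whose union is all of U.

3

Take {S3, S7, S8}. Their union is {inner, outer, park, hill, lower, river}, which is all 6 points.
No 2 of the 8 blocks cover everything (all 28 combinations miss at least one point), so 3 is optimal.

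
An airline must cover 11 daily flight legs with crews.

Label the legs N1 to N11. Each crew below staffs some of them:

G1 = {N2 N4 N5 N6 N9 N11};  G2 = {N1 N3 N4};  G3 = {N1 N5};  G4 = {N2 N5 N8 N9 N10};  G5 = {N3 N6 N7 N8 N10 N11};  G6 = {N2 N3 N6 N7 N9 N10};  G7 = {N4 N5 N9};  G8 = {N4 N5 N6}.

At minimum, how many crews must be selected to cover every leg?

3

Take {G1, G3, G5}. Their union is {N1, N2, N3, N4, N5, N6, N7, N8, N9, N10, N11}, which is all 11 legs.
No 2 of the 8 crews cover everything (all 28 combinations miss at least one leg), so 3 is optimal.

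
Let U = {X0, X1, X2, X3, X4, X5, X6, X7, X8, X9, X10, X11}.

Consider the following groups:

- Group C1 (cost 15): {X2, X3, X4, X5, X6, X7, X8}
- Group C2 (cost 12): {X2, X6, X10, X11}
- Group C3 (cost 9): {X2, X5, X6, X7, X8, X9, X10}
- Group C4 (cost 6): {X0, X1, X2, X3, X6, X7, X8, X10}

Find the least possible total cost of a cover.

C1, C2, C3, C4 together cover every item (C1 ∪ C2 ∪ C3 ∪ C4 = {X0, X1, X2, X3, X4, X5, X6, X7, X8, X9, X10, X11}); total cost 15 + 12 + 9 + 6 = 42.
No covering selection has total cost below 42.

42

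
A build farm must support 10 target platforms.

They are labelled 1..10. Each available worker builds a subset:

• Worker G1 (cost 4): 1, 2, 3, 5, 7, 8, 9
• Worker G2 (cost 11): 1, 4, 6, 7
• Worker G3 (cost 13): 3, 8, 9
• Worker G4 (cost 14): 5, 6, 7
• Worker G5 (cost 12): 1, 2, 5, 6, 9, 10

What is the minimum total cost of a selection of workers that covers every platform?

G1, G2, G5 together cover every platform (G1 ∪ G2 ∪ G5 = {1, 2, 3, 4, 5, 6, 7, 8, 9, 10}); total cost 4 + 11 + 12 = 27.
No covering selection has total cost below 27.

27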